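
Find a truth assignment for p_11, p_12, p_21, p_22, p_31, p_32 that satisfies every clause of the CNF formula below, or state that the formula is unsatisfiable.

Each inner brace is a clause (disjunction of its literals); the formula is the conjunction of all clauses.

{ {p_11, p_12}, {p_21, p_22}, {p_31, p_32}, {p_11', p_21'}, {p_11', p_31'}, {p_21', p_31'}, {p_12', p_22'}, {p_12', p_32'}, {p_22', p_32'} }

Try p_11 = 1.
(p_21') alone gives p_21 = 0.
(p_22) alone gives p_22 = 1.
(p_31') alone gives p_31 = 0.
(p_32) alone gives p_32 = 1.
That conflicts with the unit clause (p_32').
That branch fails; take p_11 = 0 instead.
(p_12) alone gives p_12 = 1.
(p_22') alone gives p_22 = 0.
(p_21) alone gives p_21 = 1.
(p_31') alone gives p_31 = 0.
(p_32) alone gives p_32 = 1.
That conflicts with the unit clause (p_32').
Both values of p_11 lead to a conflict.

UNSATISFIABLE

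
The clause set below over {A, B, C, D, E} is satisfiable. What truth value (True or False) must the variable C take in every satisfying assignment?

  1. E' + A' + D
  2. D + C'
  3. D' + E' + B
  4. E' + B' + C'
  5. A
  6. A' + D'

False

Suppose C = 1.
Unit clause (D) forces D = 1.
Unit clause (A) forces A = 1.
Now (A') is unsatisfied and unit — conflict.
So every satisfying assignment has C = False.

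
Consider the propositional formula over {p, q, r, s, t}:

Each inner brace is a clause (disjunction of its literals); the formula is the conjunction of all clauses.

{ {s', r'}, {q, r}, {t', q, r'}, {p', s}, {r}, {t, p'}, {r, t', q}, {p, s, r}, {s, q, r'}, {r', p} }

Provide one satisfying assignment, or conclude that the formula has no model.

From the singleton clause (r), r = 1.
From the singleton clause (s'), s = 0.
From the singleton clause (p'), p = 0.
But (p) is also a unit clause — contradiction.

UNSATISFIABLE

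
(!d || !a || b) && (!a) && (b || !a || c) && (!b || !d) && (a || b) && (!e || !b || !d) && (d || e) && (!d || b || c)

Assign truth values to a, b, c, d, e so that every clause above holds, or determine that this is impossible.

From the singleton clause (!a), a = false.
From the singleton clause (b), b = true.
From the singleton clause (!d), d = false.
From the singleton clause (e), e = true.
No clause remains; c is free.

a: false, b: true, c: false, d: false, e: true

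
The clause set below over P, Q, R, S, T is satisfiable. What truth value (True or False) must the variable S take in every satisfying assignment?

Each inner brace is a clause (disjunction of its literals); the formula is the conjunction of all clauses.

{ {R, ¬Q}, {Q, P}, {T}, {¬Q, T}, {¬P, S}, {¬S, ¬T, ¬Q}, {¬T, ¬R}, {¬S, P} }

Suppose S = False.
The clause (T) is unit, so T = True.
The clause (¬P) is unit, so P = False.
The clause (Q) is unit, so Q = True.
The clause (R) is unit, so R = True.
Now (¬R) is unsatisfied and unit — conflict.
So every satisfying assignment has S = True.

True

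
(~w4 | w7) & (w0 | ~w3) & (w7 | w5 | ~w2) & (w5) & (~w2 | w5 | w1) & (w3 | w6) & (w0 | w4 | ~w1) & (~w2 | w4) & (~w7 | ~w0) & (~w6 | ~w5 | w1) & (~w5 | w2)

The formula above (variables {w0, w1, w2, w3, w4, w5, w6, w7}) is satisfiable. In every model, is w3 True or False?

Suppose w3 = 1.
The clause (w0) is unit, so w0 = 1.
The clause (w5) is unit, so w5 = 1.
The clause (~w7) is unit, so w7 = 0.
The clause (~w4) is unit, so w4 = 0.
The clause (~w2) is unit, so w2 = 0.
Now (w2) is unsatisfied and unit — conflict.
So every satisfying assignment has w3 = False.

False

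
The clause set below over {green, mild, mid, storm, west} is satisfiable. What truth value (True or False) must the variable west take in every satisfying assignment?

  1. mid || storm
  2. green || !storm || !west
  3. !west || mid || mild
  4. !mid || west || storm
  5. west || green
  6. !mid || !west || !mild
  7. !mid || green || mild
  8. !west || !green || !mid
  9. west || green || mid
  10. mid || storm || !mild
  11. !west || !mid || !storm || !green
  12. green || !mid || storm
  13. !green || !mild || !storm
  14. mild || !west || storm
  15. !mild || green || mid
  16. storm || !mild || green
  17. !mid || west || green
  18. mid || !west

False

Suppose west = true.
(mid) alone gives mid = true.
(!mild) alone gives mild = false.
(green) alone gives green = true.
Now (!green) is unsatisfied and unit — conflict.
So every satisfying assignment has west = False.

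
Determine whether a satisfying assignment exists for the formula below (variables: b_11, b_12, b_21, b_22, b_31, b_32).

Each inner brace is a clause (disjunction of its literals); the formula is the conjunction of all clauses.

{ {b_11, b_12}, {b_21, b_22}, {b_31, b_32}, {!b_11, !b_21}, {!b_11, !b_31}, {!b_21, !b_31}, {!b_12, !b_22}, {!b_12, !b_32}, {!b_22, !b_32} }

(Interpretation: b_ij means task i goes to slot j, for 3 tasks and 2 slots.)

Suppose b_11 = true.
(!b_21) alone gives b_21 = false.
(b_22) alone gives b_22 = true.
(!b_31) alone gives b_31 = false.
(b_32) alone gives b_32 = true.
Now (!b_32) is unsatisfied and unit — conflict.
Backtrack on b_11: now try b_11 = false.
(b_12) alone gives b_12 = true.
(!b_22) alone gives b_22 = false.
(b_21) alone gives b_21 = true.
(!b_31) alone gives b_31 = false.
(b_32) alone gives b_32 = true.
Now (!b_32) is unsatisfied and unit — conflict.
Either choice for b_11 ends in contradiction.
No assignment satisfies every clause.

No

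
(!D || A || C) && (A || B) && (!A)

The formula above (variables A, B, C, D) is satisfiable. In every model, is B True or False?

Suppose B = false.
Unit clause (A) forces A = true.
Now (!A) is unsatisfied and unit — conflict.
So every satisfying assignment has B = True.

True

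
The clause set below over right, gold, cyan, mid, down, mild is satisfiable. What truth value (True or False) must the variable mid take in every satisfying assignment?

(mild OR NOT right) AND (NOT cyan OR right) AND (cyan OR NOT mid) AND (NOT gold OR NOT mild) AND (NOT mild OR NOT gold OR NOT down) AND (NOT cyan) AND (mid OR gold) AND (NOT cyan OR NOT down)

False

Suppose mid = true.
From the singleton clause (cyan), cyan = true.
Now (NOT cyan) is unsatisfied and unit — conflict.
So every satisfying assignment has mid = False.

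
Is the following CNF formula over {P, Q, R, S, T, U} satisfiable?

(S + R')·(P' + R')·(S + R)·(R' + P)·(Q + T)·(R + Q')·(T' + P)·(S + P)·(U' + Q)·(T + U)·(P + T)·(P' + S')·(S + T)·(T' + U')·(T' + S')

Try S = 1.
The clause (P') is unit, so P = 0.
The clause (R') is unit, so R = 0.
The clause (Q') is unit, so Q = 0.
The clause (T) is unit, so T = 1.
Now (T') is unsatisfied and unit — conflict.
Backtrack on S: now try S = 0.
The clause (R') is unit, so R = 0.
Now (R) is unsatisfied and unit — conflict.
Neither S = 1 nor S = 0 works.
No assignment satisfies every clause.

No, unsatisfiable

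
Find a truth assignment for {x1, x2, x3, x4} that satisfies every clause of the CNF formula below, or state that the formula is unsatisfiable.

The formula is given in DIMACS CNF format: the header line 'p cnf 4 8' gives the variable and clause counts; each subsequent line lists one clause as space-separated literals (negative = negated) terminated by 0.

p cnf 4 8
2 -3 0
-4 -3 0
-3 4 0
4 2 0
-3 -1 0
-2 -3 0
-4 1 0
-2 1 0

Try x2 = False.
The clause (¬x3) is unit, so x3 = False.
The clause (x4) is unit, so x4 = True.
The clause (x1) is unit, so x1 = True.
Every clause now holds.

x1=True, x2=False, x3=False, x4=True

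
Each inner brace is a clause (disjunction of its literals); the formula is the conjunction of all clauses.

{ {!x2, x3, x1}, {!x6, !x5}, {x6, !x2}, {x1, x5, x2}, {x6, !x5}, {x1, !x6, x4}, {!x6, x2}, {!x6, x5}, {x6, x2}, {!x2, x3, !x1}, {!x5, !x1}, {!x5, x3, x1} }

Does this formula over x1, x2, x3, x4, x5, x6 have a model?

No

Case x6 = false:
The clause (!x2) is unit, so x2 = false.
Now (x2) is unsatisfied and unit — conflict.
Backtrack on x6: now try x6 = true.
The clause (!x5) is unit, so x5 = false.
Now (x5) is unsatisfied and unit — conflict.
Neither x6 = true nor x6 = false works.
No assignment satisfies every clause.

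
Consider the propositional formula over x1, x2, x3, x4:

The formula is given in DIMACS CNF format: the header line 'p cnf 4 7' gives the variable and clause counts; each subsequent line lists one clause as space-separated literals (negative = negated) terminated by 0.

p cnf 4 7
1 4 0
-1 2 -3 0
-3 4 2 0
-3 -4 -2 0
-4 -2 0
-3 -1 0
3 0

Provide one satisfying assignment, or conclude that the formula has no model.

(x3) alone gives x3 = True.
(¬x1) alone gives x1 = False.
(x4) alone gives x4 = True.
(¬x2) alone gives x2 = False.
Every clause now holds.

x1 ↦ False, x2 ↦ False, x3 ↦ True, x4 ↦ True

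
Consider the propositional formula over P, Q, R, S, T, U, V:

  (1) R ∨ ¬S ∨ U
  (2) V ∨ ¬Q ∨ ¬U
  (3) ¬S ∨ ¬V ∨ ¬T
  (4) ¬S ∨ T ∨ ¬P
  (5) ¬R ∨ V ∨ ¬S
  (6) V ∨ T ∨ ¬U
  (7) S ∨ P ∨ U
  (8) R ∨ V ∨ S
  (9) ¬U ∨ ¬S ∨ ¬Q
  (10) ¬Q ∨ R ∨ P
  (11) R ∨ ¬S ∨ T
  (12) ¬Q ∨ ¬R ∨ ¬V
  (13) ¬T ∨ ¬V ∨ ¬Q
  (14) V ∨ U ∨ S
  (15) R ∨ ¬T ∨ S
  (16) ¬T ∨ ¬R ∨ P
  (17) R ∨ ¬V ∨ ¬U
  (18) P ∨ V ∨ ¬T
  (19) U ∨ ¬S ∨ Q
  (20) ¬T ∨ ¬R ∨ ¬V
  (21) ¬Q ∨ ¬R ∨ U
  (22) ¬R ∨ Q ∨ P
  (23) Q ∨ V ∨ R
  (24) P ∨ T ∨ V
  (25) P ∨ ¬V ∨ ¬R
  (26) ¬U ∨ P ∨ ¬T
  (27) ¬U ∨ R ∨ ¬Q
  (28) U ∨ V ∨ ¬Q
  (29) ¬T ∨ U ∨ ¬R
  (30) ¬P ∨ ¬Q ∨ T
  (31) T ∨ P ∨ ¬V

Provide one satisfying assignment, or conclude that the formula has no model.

P=True; Q=False; R=True; S=False; T=False; U=False; V=True

Suppose R = True.
Suppose V = True.
The clause (¬Q) is unit, so Q = False.
The clause (¬T) is unit, so T = False.
The clause (P) is unit, so P = True.
The clause (¬S) is unit, so S = False.
No clause remains; U is free.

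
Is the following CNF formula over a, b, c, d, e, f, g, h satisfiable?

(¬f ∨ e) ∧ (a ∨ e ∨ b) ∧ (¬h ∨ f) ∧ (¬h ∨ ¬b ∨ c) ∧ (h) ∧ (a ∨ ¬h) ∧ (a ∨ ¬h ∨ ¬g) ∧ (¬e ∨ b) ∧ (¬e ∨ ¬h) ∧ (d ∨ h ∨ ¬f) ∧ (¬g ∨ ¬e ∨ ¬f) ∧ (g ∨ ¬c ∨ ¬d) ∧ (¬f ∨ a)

(h) alone gives h = True.
(f) alone gives f = True.
(e) alone gives e = True.
Now (¬e) is unsatisfied and unit — conflict.
No assignment satisfies every clause.

No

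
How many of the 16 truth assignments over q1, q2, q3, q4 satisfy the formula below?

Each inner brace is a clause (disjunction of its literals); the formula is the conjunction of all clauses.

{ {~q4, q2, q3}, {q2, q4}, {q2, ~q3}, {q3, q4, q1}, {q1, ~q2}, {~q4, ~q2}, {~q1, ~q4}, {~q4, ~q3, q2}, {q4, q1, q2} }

There are 2^4 = 16 truth assignments over (q1, q2, q3, q4).
Check each against the 9 clauses (columns in the order q1, q2, q3, q4):
  F F F F  ✗ fails (q2 | q4)
  F F F T  ✗ fails (~q4 | q2 | q3)
  F F T F  ✗ fails (q2 | q4)
  F F T T  ✗ fails (q2 | ~q3)
  F T F F  ✗ fails (q3 | q4 | q1)
  F T F T  ✗ fails (q1 | ~q2)
  F T T F  ✗ fails (q1 | ~q2)
  F T T T  ✗ fails (q1 | ~q2)
  T F F F  ✗ fails (q2 | q4)
  T F F T  ✗ fails (~q4 | q2 | q3)
  T F T F  ✗ fails (q2 | q4)
  T F T T  ✗ fails (q2 | ~q3)
  T T F F  ✓ satisfies all
  T T F T  ✗ fails (~q4 | ~q2)
  T T T F  ✓ satisfies all
  T T T T  ✗ fails (~q4 | ~q2)
2 of the 16 rows are models.

2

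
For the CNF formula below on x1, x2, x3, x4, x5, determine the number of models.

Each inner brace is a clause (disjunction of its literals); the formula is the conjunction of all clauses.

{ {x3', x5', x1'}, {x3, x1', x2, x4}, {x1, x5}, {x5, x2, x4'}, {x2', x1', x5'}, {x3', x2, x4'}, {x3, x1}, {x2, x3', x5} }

There are 2^5 = 32 truth assignments over (x1, x2, x3, x4, x5).
Split on x1. With x1 = 1, the clauses containing x1 are satisfied and x1' drops from the rest; 5 of the 2^4 = 16 assignments to the other variables satisfy what remains.
With x1 = 0, by the same count on the reduced clause set, 3 assignments work.
(One model: x1=F, x2=F, x3=T, x4=F, x5=T.)
Total: 5 + 3 = 8.

8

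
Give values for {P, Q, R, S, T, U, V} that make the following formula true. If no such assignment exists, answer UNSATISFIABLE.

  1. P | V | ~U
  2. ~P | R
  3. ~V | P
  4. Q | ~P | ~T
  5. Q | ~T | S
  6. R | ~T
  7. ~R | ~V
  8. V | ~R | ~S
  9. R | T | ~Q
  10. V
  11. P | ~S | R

UNSATISFIABLE

From the singleton clause (V), V = 1.
From the singleton clause (P), P = 1.
From the singleton clause (R), R = 1.
But (~R) is also a unit clause — contradiction.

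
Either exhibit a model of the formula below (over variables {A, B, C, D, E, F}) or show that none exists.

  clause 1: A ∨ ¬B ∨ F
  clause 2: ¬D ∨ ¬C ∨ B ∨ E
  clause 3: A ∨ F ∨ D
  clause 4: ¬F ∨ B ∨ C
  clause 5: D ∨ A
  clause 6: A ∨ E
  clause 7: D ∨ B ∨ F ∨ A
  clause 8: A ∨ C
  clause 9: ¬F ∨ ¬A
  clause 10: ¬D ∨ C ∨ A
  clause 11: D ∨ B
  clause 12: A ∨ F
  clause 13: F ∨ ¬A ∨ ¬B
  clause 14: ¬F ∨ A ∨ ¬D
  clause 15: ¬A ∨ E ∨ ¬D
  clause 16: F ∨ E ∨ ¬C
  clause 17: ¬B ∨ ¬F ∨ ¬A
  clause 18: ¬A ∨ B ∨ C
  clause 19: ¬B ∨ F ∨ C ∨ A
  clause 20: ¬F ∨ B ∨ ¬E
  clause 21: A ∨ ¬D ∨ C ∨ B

Suppose D = True.
Suppose A = True.
Unit clause (¬F) forces F = False.
Unit clause (¬B) forces B = False.
Unit clause (E) forces E = True.
Unit clause (C) forces C = True.
Every clause now holds.

A=True, B=False, C=True, D=True, E=True, F=False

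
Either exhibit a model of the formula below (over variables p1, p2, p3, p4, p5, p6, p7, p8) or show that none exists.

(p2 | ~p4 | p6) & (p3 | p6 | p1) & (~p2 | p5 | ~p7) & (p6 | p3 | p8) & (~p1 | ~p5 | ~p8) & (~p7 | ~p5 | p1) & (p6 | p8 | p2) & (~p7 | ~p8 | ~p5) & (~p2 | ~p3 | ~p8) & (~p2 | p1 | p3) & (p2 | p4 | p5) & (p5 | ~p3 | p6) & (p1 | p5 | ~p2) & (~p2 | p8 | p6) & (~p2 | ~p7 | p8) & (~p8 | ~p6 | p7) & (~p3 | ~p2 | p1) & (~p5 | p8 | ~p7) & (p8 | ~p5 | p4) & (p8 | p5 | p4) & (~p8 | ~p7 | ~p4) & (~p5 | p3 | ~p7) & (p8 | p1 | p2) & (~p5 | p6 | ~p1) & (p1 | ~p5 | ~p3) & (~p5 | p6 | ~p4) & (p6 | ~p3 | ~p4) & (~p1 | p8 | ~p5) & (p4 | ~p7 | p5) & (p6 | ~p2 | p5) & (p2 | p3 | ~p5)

Branch on p2: set p2 = 1.
Branch on p5: set p5 = 0.
From the singleton clause (~p7), p7 = 0.
From the singleton clause (p1), p1 = 1.
From the singleton clause (p6), p6 = 1.
From the singleton clause (~p8), p8 = 0.
From the singleton clause (p4), p4 = 1.
All clauses hold; p3 can take either value.

p1 ↦ 1, p2 ↦ 1, p3 ↦ 0, p4 ↦ 1, p5 ↦ 0, p6 ↦ 1, p7 ↦ 0, p8 ↦ 0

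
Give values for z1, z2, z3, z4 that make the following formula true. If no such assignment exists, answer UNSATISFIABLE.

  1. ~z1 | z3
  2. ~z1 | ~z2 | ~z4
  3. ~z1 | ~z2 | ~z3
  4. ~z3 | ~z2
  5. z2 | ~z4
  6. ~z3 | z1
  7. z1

Unit clause (z1) forces z1 = 1.
Unit clause (z3) forces z3 = 1.
Unit clause (~z2) forces z2 = 0.
Unit clause (~z4) forces z4 = 0.
This assignment satisfies each clause.

z1: 1,  z2: 0,  z3: 1,  z4: 0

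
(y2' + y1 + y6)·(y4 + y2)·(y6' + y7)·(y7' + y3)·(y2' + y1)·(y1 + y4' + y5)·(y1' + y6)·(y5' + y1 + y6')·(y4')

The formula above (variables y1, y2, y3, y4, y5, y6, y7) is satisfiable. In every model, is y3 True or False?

Suppose y3 = 0.
From the singleton clause (y7'), y7 = 0.
From the singleton clause (y6'), y6 = 0.
From the singleton clause (y1'), y1 = 0.
From the singleton clause (y2'), y2 = 0.
From the singleton clause (y4), y4 = 1.
That conflicts with the unit clause (y4').
So every satisfying assignment has y3 = True.

True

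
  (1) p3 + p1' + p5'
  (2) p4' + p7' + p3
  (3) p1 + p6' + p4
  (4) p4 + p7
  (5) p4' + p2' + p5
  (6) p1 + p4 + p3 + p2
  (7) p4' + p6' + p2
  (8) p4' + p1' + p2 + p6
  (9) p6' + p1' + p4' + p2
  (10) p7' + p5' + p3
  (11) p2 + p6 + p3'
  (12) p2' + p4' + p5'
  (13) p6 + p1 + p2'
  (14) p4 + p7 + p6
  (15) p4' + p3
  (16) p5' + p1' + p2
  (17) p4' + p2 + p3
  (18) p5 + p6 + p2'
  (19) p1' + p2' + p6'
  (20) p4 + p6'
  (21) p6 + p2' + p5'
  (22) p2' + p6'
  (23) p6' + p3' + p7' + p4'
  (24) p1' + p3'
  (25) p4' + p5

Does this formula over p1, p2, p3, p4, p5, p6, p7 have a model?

Suppose p4 = 0.
Unit clause (p7) forces p7 = 1.
Unit clause (p6') forces p6 = 0.
Suppose p5 = 0.
Unit clause (p2') forces p2 = 0.
Unit clause (p3') forces p3 = 0.
Unit clause (p1) forces p1 = 1.
This assignment satisfies each clause.
A satisfying assignment: p1 ↦ 1,  p2 ↦ 0,  p3 ↦ 0,  p4 ↦ 0,  p5 ↦ 0,  p6 ↦ 0,  p7 ↦ 1.

Yes, satisfiable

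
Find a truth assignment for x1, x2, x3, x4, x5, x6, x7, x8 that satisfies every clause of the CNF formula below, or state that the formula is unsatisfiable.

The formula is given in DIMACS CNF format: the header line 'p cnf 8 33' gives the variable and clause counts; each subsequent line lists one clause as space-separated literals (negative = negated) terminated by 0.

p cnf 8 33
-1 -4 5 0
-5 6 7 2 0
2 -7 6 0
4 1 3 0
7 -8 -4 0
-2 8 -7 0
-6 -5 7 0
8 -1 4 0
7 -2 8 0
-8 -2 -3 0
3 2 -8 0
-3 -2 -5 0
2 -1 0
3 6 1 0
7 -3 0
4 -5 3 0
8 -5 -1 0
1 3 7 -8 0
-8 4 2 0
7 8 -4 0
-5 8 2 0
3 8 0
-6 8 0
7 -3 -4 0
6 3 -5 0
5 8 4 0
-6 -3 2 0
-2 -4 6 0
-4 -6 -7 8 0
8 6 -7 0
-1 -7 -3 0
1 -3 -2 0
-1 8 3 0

Branch on x2: set x2 = True.
Branch on x8: set x8 = True.
The clause (¬x3) is unit, so x3 = False.
Branch on x4: set x4 = True.
The clause (x7) is unit, so x7 = True.
The clause (x6) is unit, so x6 = True.
Branch on x1: set x1 = False.
Every clause is now satisfied; x5 is unconstrained.

x1=False, x2=True, x3=False, x4=True, x5=True, x6=True, x7=True, x8=True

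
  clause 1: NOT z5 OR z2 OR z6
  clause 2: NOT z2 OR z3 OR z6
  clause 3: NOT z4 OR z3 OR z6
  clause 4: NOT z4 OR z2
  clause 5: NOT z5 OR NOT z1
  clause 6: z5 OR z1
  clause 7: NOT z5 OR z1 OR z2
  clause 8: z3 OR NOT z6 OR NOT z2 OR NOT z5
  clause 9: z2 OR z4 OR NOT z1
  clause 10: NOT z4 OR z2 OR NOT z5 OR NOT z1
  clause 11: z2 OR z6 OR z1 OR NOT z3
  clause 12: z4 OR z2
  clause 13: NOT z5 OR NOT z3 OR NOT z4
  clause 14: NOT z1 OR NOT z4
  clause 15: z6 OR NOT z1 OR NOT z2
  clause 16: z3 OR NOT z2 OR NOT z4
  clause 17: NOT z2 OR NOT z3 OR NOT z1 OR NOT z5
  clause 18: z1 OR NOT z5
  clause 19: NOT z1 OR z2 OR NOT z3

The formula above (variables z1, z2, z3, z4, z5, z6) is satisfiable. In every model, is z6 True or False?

True

Suppose z6 = false.
Branch on z5: set z5 = false.
From the singleton clause (z1), z1 = true.
From the singleton clause (NOT z4), z4 = false.
From the singleton clause (z2), z2 = true.
But (NOT z2) is also a unit clause — contradiction.
Backtrack on z5: now try z5 = true.
From the singleton clause (z2), z2 = true.
From the singleton clause (z3), z3 = true.
From the singleton clause (NOT z1), z1 = false.
But (z1) is also a unit clause — contradiction.
Either choice for z5 ends in contradiction.
So every satisfying assignment has z6 = True.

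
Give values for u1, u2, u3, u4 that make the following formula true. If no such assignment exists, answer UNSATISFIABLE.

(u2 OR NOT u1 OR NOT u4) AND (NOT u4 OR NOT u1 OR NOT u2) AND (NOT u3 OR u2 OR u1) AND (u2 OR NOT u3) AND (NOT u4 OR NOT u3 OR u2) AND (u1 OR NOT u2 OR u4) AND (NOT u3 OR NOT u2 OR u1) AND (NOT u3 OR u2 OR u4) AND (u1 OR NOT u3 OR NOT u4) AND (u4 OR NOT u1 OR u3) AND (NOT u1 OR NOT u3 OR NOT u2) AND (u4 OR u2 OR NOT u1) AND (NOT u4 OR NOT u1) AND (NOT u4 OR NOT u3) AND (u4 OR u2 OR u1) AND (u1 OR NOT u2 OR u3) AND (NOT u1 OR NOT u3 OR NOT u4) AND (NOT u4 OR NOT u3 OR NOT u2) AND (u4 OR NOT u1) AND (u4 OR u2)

u1=false,  u2=false,  u3=false,  u4=true

Suppose u2 = false.
Unit clause (NOT u3) forces u3 = false.
Unit clause (u4) forces u4 = true.
Unit clause (NOT u1) forces u1 = false.
All clauses are satisfied.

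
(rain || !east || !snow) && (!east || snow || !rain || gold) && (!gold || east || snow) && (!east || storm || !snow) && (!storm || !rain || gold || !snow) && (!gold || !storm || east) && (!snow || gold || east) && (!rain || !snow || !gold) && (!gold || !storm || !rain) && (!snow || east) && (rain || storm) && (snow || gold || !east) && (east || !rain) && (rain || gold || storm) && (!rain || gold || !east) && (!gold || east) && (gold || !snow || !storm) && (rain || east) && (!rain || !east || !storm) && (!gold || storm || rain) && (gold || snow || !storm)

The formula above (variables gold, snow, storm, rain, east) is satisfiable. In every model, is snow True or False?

Suppose snow = true.
From the singleton clause (east), east = true.
From the singleton clause (rain), rain = true.
From the singleton clause (storm), storm = true.
But (!storm) is also a unit clause — contradiction.
So every satisfying assignment has snow = False.

False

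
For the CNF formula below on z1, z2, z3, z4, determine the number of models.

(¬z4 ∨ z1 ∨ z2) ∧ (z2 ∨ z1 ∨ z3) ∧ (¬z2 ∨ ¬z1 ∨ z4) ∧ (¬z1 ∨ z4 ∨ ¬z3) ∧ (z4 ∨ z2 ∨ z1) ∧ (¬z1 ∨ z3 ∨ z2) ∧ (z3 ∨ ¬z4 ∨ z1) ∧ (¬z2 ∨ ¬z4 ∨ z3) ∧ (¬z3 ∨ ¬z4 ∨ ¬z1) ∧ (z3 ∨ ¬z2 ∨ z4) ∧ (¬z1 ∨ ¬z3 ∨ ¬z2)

There are 2^4 = 16 truth assignments over (z1, z2, z3, z4).
Split on z1. With z1 = True, the clauses containing z1 are satisfied and ¬z1 drops from the rest; 0 of the 2^3 = 8 assignments to the other variables satisfy what remains.
With z1 = False, by the same count on the reduced clause set, 2 assignments work.
Total: 0 + 2 = 2.

2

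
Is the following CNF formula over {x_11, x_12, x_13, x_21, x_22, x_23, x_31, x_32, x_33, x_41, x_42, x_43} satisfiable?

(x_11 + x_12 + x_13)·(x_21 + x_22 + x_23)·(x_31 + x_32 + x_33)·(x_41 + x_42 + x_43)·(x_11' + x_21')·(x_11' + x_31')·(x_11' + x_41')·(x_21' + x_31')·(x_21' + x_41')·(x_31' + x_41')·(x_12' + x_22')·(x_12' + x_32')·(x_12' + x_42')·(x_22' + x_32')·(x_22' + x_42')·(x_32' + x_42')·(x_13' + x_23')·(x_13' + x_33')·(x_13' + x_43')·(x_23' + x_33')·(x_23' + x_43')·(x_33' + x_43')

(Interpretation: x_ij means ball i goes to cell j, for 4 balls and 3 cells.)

Unsatisfiable

Suppose x_11 = 0.
Suppose x_12 = 1.
(x_22') alone gives x_22 = 0.
(x_32') alone gives x_32 = 0.
(x_42') alone gives x_42 = 0.
Suppose x_21 = 1.
(x_31') alone gives x_31 = 0.
(x_33) alone gives x_33 = 1.
(x_41') alone gives x_41 = 0.
(x_43) alone gives x_43 = 1.
That conflicts with the unit clause (x_43').
Backtrack on x_21: now try x_21 = 0.
(x_23) alone gives x_23 = 1.
(x_13') alone gives x_13 = 0.
(x_33') alone gives x_33 = 0.
(x_31) alone gives x_31 = 1.
(x_41') alone gives x_41 = 0.
(x_43) alone gives x_43 = 1.
That conflicts with the unit clause (x_43').
Neither x_21 = 1 nor x_21 = 0 works.
Backtrack on x_12: now try x_12 = 0.
(x_13) alone gives x_13 = 1.
(x_23') alone gives x_23 = 0.
(x_33') alone gives x_33 = 0.
(x_43') alone gives x_43 = 0.
Suppose x_21 = 1.
(x_31') alone gives x_31 = 0.
(x_32) alone gives x_32 = 1.
(x_41') alone gives x_41 = 0.
(x_42) alone gives x_42 = 1.
That conflicts with the unit clause (x_42').
Backtrack on x_21: now try x_21 = 0.
(x_22) alone gives x_22 = 1.
(x_32') alone gives x_32 = 0.
(x_31) alone gives x_31 = 1.
(x_41') alone gives x_41 = 0.
(x_42) alone gives x_42 = 1.
That conflicts with the unit clause (x_42').
Neither x_21 = 1 nor x_21 = 0 works.
Neither x_12 = 1 nor x_12 = 0 works.
Backtrack on x_11: now try x_11 = 1.
(x_21') alone gives x_21 = 0.
(x_31') alone gives x_31 = 0.
(x_41') alone gives x_41 = 0.
Suppose x_22 = 1.
(x_12') alone gives x_12 = 0.
(x_32') alone gives x_32 = 0.
(x_33) alone gives x_33 = 1.
(x_42') alone gives x_42 = 0.
(x_43) alone gives x_43 = 1.
That conflicts with the unit clause (x_43').
Backtrack on x_22: now try x_22 = 0.
(x_23) alone gives x_23 = 1.
(x_13') alone gives x_13 = 0.
(x_33') alone gives x_33 = 0.
(x_32) alone gives x_32 = 1.
(x_12') alone gives x_12 = 0.
(x_42') alone gives x_42 = 0.
(x_43) alone gives x_43 = 1.
That conflicts with the unit clause (x_43').
Neither x_22 = 1 nor x_22 = 0 works.
Neither x_11 = 1 nor x_11 = 0 works.
No assignment satisfies every clause.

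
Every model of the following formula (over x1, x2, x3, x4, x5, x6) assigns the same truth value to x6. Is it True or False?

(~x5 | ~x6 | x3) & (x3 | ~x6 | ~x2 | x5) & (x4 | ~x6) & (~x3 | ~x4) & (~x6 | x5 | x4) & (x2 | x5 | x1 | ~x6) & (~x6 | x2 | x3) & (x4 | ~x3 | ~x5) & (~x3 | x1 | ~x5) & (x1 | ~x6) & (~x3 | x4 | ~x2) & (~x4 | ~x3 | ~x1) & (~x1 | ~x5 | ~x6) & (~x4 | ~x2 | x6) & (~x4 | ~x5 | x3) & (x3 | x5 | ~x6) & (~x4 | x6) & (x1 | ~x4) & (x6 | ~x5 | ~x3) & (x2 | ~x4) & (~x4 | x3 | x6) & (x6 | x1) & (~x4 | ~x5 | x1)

False

Suppose x6 = 1.
From the singleton clause (x4), x4 = 1.
From the singleton clause (~x3), x3 = 0.
From the singleton clause (~x5), x5 = 0.
But (x5) is also a unit clause — contradiction.
So every satisfying assignment has x6 = False.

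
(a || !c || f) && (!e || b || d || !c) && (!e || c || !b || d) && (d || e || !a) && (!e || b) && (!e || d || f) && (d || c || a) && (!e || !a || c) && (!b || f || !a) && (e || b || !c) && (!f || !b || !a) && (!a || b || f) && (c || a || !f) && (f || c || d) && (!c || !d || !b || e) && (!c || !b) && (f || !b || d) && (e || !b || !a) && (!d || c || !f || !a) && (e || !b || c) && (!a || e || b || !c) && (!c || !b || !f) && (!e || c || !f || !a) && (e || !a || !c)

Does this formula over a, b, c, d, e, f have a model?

Suppose e = false.
Suppose d = true.
Suppose b = false.
The clause (!c) is unit, so c = false.
Suppose a = false.
The clause (!f) is unit, so f = false.
Every clause now holds.
A satisfying assignment: a ↦ false,  b ↦ false,  c ↦ false,  d ↦ true,  e ↦ false,  f ↦ false.

Yes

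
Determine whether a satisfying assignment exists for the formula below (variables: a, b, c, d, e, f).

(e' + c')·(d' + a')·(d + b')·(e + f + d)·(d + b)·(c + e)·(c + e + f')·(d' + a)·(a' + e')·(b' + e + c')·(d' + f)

Unsatisfiable

Try e = 0.
From the singleton clause (c), c = 1.
From the singleton clause (b'), b = 0.
From the singleton clause (d), d = 1.
From the singleton clause (a'), a = 0.
But (a) is also a unit clause — contradiction.
That branch fails; take e = 1 instead.
From the singleton clause (c'), c = 0.
From the singleton clause (a'), a = 0.
From the singleton clause (d'), d = 0.
From the singleton clause (b'), b = 0.
But (b) is also a unit clause — contradiction.
Neither e = 1 nor e = 0 works.
No assignment satisfies every clause.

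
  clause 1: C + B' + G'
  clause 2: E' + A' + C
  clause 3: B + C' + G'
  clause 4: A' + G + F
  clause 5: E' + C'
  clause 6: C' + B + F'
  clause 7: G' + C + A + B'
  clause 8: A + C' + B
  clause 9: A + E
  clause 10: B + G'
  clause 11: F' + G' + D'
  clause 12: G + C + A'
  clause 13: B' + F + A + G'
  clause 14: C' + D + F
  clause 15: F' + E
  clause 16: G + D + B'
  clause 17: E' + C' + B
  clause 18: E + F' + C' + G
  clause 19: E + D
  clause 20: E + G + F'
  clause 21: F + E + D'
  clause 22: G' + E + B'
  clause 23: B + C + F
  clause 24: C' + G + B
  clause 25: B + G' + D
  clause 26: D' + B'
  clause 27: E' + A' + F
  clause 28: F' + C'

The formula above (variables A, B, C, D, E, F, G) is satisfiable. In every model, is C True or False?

Suppose C = 1.
From the singleton clause (E'), E = 0.
From the singleton clause (A), A = 1.
From the singleton clause (F'), F = 0.
From the singleton clause (G), G = 1.
From the singleton clause (B), B = 1.
Now (B') is unsatisfied and unit — conflict.
So every satisfying assignment has C = False.

False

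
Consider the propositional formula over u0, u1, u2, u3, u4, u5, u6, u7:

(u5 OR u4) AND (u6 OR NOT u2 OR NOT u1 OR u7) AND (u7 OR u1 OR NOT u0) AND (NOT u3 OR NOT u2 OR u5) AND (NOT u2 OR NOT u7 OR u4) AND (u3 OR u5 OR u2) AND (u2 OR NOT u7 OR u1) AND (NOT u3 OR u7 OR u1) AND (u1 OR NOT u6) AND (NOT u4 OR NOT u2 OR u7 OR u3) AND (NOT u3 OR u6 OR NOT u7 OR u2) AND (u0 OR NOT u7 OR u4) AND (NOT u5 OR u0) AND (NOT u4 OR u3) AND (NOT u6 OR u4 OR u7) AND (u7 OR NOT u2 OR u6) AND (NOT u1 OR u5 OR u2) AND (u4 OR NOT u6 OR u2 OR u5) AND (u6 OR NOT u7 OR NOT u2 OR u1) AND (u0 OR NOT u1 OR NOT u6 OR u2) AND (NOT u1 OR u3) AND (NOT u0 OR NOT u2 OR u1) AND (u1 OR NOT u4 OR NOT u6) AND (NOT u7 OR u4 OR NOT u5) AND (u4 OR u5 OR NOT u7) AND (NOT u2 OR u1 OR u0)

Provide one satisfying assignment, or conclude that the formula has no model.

u0=true, u1=true, u2=false, u3=true, u4=true, u5=true, u6=true, u7=true

Branch on u5: set u5 = true.
(u0) alone gives u0 = true.
Branch on u7: set u7 = true.
(u4) alone gives u4 = true.
(u3) alone gives u3 = true.
Branch on u2: set u2 = false.
(u1) alone gives u1 = true.
(u6) alone gives u6 = true.
Every clause now holds.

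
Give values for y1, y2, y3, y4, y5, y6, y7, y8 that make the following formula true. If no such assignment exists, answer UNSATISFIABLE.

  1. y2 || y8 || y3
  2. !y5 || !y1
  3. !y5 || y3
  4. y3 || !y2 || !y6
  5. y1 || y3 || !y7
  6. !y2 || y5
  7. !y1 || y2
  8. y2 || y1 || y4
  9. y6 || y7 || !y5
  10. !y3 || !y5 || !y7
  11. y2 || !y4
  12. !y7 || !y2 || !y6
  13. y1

UNSATISFIABLE

The clause (y1) is unit, so y1 = true.
The clause (!y5) is unit, so y5 = false.
The clause (!y2) is unit, so y2 = false.
Now (y2) is unsatisfied and unit — conflict.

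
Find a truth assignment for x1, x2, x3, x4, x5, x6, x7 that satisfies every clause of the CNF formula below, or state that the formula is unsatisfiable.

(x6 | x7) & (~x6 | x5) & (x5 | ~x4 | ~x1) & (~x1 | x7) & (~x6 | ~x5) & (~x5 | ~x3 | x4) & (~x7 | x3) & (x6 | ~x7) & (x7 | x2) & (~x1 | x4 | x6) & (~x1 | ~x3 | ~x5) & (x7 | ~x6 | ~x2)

UNSATISFIABLE

Suppose x6 = 1.
Unit clause (x5) forces x5 = 1.
Now (~x5) is unsatisfied and unit — conflict.
Undo x6 and try x6 = 0.
Unit clause (x7) forces x7 = 1.
Now (~x7) is unsatisfied and unit — conflict.
Both values of x6 lead to a conflict.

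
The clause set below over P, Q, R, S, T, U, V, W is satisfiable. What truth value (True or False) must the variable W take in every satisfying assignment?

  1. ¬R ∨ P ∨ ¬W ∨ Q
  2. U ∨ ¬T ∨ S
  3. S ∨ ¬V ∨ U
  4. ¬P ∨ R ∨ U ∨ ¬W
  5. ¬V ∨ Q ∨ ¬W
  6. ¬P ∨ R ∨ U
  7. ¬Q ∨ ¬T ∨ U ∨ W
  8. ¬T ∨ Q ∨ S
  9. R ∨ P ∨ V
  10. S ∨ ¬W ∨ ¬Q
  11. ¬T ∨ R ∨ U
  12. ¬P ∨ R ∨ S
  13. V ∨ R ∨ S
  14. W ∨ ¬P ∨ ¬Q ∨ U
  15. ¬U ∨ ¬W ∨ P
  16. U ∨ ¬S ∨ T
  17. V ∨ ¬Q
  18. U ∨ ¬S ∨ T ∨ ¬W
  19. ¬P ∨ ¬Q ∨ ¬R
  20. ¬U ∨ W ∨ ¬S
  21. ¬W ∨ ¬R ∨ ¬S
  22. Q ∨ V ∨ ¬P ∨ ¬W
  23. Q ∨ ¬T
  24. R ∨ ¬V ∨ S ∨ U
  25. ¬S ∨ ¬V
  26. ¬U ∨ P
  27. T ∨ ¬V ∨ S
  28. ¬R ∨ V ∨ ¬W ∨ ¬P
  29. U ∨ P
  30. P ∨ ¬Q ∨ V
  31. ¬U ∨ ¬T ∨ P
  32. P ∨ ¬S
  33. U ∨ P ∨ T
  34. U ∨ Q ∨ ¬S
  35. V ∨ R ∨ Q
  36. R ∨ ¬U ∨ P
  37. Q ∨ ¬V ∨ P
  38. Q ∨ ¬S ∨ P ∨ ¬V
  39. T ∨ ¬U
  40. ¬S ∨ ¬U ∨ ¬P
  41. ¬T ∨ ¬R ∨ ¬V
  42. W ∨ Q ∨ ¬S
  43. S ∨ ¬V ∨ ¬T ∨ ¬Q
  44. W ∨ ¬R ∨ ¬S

False

Suppose W = True.
Case V = False:
From the singleton clause (¬Q), Q = False.
From the singleton clause (¬P), P = False.
From the singleton clause (¬R), R = False.
But (R) is also a unit clause — contradiction.
Backtrack on V: now try V = True.
From the singleton clause (Q), Q = True.
From the singleton clause (S), S = True.
But (¬S) is also a unit clause — contradiction.
Neither V = True nor V = False works.
So every satisfying assignment has W = False.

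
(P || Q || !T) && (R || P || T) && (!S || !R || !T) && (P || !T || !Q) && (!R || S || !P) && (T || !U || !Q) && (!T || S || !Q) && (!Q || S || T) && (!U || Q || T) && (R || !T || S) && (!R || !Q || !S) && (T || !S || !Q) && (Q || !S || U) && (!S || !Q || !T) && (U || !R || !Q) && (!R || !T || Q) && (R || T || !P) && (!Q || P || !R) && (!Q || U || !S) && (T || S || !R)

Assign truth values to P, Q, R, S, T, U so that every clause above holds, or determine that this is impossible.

P ↦ true; Q ↦ false; R ↦ false; S ↦ true; T ↦ true; U ↦ true

Branch on P: set P = true.
Branch on R: set R = false.
The clause (T) is unit, so T = true.
The clause (S) is unit, so S = true.
The clause (!Q) is unit, so Q = false.
The clause (U) is unit, so U = true.
All clauses are satisfied.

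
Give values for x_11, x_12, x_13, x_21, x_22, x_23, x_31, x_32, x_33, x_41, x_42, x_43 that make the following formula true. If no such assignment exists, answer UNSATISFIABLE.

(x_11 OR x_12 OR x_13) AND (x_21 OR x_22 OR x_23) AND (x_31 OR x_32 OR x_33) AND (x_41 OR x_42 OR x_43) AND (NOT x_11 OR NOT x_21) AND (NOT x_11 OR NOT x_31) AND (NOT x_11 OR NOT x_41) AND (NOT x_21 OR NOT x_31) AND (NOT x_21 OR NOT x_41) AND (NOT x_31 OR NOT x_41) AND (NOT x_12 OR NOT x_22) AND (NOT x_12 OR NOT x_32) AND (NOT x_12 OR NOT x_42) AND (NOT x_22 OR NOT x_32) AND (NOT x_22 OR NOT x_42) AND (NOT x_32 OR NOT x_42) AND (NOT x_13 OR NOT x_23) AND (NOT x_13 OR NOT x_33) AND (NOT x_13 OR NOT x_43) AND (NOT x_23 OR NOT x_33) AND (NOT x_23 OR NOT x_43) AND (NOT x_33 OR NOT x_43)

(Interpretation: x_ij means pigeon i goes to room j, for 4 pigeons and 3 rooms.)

Try x_11 = false.
Try x_12 = true.
(NOT x_22) alone gives x_22 = false.
(NOT x_32) alone gives x_32 = false.
(NOT x_42) alone gives x_42 = false.
Try x_21 = true.
(NOT x_31) alone gives x_31 = false.
(x_33) alone gives x_33 = true.
(NOT x_41) alone gives x_41 = false.
(x_43) alone gives x_43 = true.
That conflicts with the unit clause (NOT x_43).
Undo x_21 and try x_21 = false.
(x_23) alone gives x_23 = true.
(NOT x_13) alone gives x_13 = false.
(NOT x_33) alone gives x_33 = false.
(x_31) alone gives x_31 = true.
(NOT x_41) alone gives x_41 = false.
(x_43) alone gives x_43 = true.
That conflicts with the unit clause (NOT x_43).
Neither x_21 = true nor x_21 = false works.
Undo x_12 and try x_12 = false.
(x_13) alone gives x_13 = true.
(NOT x_23) alone gives x_23 = false.
(NOT x_33) alone gives x_33 = false.
(NOT x_43) alone gives x_43 = false.
Try x_21 = true.
(NOT x_31) alone gives x_31 = false.
(x_32) alone gives x_32 = true.
(NOT x_41) alone gives x_41 = false.
(x_42) alone gives x_42 = true.
That conflicts with the unit clause (NOT x_42).
Undo x_21 and try x_21 = false.
(x_22) alone gives x_22 = true.
(NOT x_32) alone gives x_32 = false.
(x_31) alone gives x_31 = true.
(NOT x_41) alone gives x_41 = false.
(x_42) alone gives x_42 = true.
That conflicts with the unit clause (NOT x_42).
Neither x_21 = true nor x_21 = false works.
Neither x_12 = true nor x_12 = false works.
Undo x_11 and try x_11 = true.
(NOT x_21) alone gives x_21 = false.
(NOT x_31) alone gives x_31 = false.
(NOT x_41) alone gives x_41 = false.
Try x_22 = true.
(NOT x_12) alone gives x_12 = false.
(NOT x_32) alone gives x_32 = false.
(x_33) alone gives x_33 = true.
(NOT x_42) alone gives x_42 = false.
(x_43) alone gives x_43 = true.
That conflicts with the unit clause (NOT x_43).
Undo x_22 and try x_22 = false.
(x_23) alone gives x_23 = true.
(NOT x_13) alone gives x_13 = false.
(NOT x_33) alone gives x_33 = false.
(x_32) alone gives x_32 = true.
(NOT x_12) alone gives x_12 = false.
(NOT x_42) alone gives x_42 = false.
(x_43) alone gives x_43 = true.
That conflicts with the unit clause (NOT x_43).
Neither x_22 = true nor x_22 = false works.
Neither x_11 = true nor x_11 = false works.

UNSATISFIABLE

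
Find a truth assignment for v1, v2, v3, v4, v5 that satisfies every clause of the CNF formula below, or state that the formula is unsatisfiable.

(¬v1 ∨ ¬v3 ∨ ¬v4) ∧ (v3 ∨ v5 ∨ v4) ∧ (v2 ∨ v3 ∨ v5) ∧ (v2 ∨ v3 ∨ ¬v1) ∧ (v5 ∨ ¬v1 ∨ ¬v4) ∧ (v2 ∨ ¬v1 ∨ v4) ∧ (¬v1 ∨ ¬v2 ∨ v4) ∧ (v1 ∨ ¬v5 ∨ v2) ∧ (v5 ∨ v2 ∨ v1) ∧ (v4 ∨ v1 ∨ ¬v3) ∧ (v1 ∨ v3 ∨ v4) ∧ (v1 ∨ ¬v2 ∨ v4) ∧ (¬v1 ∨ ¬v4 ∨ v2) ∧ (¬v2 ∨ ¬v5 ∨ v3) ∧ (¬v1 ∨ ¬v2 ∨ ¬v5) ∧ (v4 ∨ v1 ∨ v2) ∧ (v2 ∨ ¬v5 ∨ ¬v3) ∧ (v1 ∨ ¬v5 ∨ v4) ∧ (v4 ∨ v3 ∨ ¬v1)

Try v1 = False.
Try v5 = False.
Unit clause (v2) forces v2 = True.
Unit clause (v4) forces v4 = True.
All clauses hold; v3 can take either value.

v1=False, v2=True, v3=False, v4=True, v5=False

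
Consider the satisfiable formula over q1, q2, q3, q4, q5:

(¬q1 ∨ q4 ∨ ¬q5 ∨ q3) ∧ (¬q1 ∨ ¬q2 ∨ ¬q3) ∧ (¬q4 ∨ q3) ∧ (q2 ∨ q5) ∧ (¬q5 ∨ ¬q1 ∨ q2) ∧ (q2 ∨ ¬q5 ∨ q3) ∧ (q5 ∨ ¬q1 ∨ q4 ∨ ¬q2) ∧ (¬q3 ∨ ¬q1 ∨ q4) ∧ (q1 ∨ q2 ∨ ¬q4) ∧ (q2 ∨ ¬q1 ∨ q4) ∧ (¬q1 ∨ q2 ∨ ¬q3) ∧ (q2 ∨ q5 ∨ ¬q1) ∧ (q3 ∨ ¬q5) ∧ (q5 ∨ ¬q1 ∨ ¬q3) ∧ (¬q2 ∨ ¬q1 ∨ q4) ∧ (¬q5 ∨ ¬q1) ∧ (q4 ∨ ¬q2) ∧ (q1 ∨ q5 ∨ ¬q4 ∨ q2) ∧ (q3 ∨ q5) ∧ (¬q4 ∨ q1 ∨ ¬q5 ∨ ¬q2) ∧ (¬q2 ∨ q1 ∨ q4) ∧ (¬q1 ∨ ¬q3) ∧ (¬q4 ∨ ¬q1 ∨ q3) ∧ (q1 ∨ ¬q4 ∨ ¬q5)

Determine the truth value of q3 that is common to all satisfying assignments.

Suppose q3 = False.
From the singleton clause (¬q4), q4 = False.
From the singleton clause (¬q5), q5 = False.
That conflicts with the unit clause (q5).
So every satisfying assignment has q3 = True.

True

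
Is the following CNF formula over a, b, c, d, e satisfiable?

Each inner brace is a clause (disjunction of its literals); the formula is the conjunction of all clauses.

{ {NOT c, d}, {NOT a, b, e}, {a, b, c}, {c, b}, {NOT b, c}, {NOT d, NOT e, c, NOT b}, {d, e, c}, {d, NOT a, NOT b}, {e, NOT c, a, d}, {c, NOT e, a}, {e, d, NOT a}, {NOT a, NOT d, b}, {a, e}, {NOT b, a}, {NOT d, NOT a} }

Try c = true.
(d) alone gives d = true.
(NOT a) alone gives a = false.
(e) alone gives e = true.
(NOT b) alone gives b = false.
Every clause now holds.
A satisfying assignment: a ↦ false; b ↦ false; c ↦ true; d ↦ true; e ↦ true.

Yes, satisfiable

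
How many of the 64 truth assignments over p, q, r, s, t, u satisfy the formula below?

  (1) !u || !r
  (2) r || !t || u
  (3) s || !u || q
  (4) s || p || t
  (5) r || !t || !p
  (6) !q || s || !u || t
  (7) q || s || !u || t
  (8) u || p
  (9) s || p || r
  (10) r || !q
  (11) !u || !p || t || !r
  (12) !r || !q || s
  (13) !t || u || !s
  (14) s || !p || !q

9

There are 2^6 = 64 truth assignments over (p, q, r, s, t, u).
Split on p. With p = true, the clauses containing p are satisfied and !p drops from the rest; 7 of the 2^5 = 32 assignments to the other variables satisfy what remains.
With p = false, by the same count on the reduced clause set, 2 assignments work.
(One model: p=F, q=F, r=F, s=T, t=F, u=T.)
Total: 7 + 2 = 9.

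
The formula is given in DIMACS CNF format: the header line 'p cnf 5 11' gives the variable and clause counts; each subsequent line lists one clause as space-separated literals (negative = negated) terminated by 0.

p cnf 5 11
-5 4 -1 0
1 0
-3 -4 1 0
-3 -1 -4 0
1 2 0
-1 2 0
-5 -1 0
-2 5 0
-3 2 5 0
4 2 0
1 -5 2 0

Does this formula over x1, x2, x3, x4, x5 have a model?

From the singleton clause (x1), x1 = True.
From the singleton clause (x2), x2 = True.
From the singleton clause (¬x5), x5 = False.
That conflicts with the unit clause (x5).
No assignment satisfies every clause.

No, unsatisfiable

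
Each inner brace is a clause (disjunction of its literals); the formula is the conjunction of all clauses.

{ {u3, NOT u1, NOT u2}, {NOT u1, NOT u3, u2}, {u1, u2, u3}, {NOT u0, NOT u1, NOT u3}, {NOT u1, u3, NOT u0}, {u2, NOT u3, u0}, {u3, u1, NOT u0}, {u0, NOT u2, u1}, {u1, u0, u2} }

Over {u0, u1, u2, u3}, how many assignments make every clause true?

There are 2^4 = 16 truth assignments over (u0, u1, u2, u3).
Check each against the 9 clauses (columns in the order u0, u1, u2, u3):
  F F F F  ✗ fails (u1 OR u2 OR u3)
  F F F T  ✗ fails (u2 OR NOT u3 OR u0)
  F F T F  ✗ fails (u0 OR NOT u2 OR u1)
  F F T T  ✗ fails (u0 OR NOT u2 OR u1)
  F T F F  ✓ satisfies all
  F T F T  ✗ fails (NOT u1 OR NOT u3 OR u2)
  F T T F  ✗ fails (u3 OR NOT u1 OR NOT u2)
  F T T T  ✓ satisfies all
  T F F F  ✗ fails (u1 OR u2 OR u3)
  T F F T  ✓ satisfies all
  T F T F  ✗ fails (u3 OR u1 OR NOT u0)
  T F T T  ✓ satisfies all
  T T F F  ✗ fails (NOT u1 OR u3 OR NOT u0)
  T T F T  ✗ fails (NOT u1 OR NOT u3 OR u2)
  T T T F  ✗ fails (u3 OR NOT u1 OR NOT u2)
  T T T T  ✗ fails (NOT u0 OR NOT u1 OR NOT u3)
4 of the 16 rows are models.

4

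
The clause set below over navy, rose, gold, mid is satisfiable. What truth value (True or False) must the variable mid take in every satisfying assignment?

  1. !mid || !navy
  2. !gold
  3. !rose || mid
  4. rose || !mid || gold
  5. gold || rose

Suppose mid = false.
Unit clause (!gold) forces gold = false.
Unit clause (!rose) forces rose = false.
That conflicts with the unit clause (rose).
So every satisfying assignment has mid = True.

True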